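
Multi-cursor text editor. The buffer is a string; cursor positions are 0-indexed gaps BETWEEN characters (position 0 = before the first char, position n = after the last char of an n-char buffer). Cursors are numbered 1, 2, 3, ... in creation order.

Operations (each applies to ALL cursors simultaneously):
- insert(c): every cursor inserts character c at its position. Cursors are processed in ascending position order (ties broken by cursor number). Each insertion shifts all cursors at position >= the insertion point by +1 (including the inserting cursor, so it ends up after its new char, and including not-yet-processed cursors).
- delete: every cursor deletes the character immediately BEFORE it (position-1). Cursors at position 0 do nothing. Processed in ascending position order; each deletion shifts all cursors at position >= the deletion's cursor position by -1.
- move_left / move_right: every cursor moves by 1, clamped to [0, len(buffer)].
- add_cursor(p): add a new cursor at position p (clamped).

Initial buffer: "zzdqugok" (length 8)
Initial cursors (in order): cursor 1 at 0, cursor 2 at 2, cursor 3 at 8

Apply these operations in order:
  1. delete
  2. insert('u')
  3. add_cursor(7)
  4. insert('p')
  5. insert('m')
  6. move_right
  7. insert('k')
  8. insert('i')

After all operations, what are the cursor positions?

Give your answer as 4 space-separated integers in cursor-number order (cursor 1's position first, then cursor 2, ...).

Answer: 6 12 25 20

Derivation:
After op 1 (delete): buffer="zdqugo" (len 6), cursors c1@0 c2@1 c3@6, authorship ......
After op 2 (insert('u')): buffer="uzudqugou" (len 9), cursors c1@1 c2@3 c3@9, authorship 1.2.....3
After op 3 (add_cursor(7)): buffer="uzudqugou" (len 9), cursors c1@1 c2@3 c4@7 c3@9, authorship 1.2.....3
After op 4 (insert('p')): buffer="upzupdqugpoup" (len 13), cursors c1@2 c2@5 c4@10 c3@13, authorship 11.22....4.33
After op 5 (insert('m')): buffer="upmzupmdqugpmoupm" (len 17), cursors c1@3 c2@7 c4@13 c3@17, authorship 111.222....44.333
After op 6 (move_right): buffer="upmzupmdqugpmoupm" (len 17), cursors c1@4 c2@8 c4@14 c3@17, authorship 111.222....44.333
After op 7 (insert('k')): buffer="upmzkupmdkqugpmokupmk" (len 21), cursors c1@5 c2@10 c4@17 c3@21, authorship 111.1222.2...44.43333
After op 8 (insert('i')): buffer="upmzkiupmdkiqugpmokiupmki" (len 25), cursors c1@6 c2@12 c4@20 c3@25, authorship 111.11222.22...44.4433333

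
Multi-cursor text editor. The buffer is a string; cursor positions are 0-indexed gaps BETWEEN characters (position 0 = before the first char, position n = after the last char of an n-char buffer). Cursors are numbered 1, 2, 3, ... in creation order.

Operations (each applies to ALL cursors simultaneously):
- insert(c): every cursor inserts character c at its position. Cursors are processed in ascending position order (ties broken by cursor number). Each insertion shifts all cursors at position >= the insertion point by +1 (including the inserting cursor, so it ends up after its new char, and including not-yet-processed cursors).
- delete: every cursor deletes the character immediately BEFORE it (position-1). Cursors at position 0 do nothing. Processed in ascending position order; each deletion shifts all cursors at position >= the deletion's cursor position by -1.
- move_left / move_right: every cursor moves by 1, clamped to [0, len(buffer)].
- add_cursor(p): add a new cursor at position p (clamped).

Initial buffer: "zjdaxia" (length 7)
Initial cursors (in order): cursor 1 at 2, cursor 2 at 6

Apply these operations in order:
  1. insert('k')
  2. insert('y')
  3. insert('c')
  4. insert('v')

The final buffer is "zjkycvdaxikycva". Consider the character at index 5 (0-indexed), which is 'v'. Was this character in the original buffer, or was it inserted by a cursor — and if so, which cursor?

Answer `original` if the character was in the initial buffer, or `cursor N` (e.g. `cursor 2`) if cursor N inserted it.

Answer: cursor 1

Derivation:
After op 1 (insert('k')): buffer="zjkdaxika" (len 9), cursors c1@3 c2@8, authorship ..1....2.
After op 2 (insert('y')): buffer="zjkydaxikya" (len 11), cursors c1@4 c2@10, authorship ..11....22.
After op 3 (insert('c')): buffer="zjkycdaxikyca" (len 13), cursors c1@5 c2@12, authorship ..111....222.
After op 4 (insert('v')): buffer="zjkycvdaxikycva" (len 15), cursors c1@6 c2@14, authorship ..1111....2222.
Authorship (.=original, N=cursor N): . . 1 1 1 1 . . . . 2 2 2 2 .
Index 5: author = 1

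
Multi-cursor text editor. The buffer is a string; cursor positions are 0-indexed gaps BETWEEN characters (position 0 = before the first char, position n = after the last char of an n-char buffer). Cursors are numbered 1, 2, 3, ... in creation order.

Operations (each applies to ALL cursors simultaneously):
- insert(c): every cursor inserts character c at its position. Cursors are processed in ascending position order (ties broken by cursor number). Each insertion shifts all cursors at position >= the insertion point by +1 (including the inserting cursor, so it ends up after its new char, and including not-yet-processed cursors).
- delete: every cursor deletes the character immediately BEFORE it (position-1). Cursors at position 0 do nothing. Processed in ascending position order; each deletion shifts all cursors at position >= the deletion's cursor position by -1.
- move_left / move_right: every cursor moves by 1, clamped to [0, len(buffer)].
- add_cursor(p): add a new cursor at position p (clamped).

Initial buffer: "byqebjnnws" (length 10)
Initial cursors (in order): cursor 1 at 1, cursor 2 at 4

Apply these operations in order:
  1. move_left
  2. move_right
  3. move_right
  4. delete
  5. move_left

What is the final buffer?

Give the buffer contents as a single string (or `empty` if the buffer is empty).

After op 1 (move_left): buffer="byqebjnnws" (len 10), cursors c1@0 c2@3, authorship ..........
After op 2 (move_right): buffer="byqebjnnws" (len 10), cursors c1@1 c2@4, authorship ..........
After op 3 (move_right): buffer="byqebjnnws" (len 10), cursors c1@2 c2@5, authorship ..........
After op 4 (delete): buffer="bqejnnws" (len 8), cursors c1@1 c2@3, authorship ........
After op 5 (move_left): buffer="bqejnnws" (len 8), cursors c1@0 c2@2, authorship ........

Answer: bqejnnws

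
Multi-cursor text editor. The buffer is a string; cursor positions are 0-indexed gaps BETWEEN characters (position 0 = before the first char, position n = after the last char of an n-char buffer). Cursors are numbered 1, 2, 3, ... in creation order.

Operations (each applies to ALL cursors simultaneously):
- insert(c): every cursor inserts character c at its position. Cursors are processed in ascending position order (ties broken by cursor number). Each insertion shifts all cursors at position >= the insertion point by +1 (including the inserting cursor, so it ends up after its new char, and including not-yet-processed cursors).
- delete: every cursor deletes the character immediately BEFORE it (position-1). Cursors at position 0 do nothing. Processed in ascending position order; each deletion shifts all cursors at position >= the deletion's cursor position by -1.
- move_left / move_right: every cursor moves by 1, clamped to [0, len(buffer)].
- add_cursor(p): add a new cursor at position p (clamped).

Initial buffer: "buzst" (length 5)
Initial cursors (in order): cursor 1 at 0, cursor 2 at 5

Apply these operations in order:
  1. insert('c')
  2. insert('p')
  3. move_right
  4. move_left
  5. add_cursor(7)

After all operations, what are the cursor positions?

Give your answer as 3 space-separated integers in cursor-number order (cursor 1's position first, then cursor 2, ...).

Answer: 2 8 7

Derivation:
After op 1 (insert('c')): buffer="cbuzstc" (len 7), cursors c1@1 c2@7, authorship 1.....2
After op 2 (insert('p')): buffer="cpbuzstcp" (len 9), cursors c1@2 c2@9, authorship 11.....22
After op 3 (move_right): buffer="cpbuzstcp" (len 9), cursors c1@3 c2@9, authorship 11.....22
After op 4 (move_left): buffer="cpbuzstcp" (len 9), cursors c1@2 c2@8, authorship 11.....22
After op 5 (add_cursor(7)): buffer="cpbuzstcp" (len 9), cursors c1@2 c3@7 c2@8, authorship 11.....22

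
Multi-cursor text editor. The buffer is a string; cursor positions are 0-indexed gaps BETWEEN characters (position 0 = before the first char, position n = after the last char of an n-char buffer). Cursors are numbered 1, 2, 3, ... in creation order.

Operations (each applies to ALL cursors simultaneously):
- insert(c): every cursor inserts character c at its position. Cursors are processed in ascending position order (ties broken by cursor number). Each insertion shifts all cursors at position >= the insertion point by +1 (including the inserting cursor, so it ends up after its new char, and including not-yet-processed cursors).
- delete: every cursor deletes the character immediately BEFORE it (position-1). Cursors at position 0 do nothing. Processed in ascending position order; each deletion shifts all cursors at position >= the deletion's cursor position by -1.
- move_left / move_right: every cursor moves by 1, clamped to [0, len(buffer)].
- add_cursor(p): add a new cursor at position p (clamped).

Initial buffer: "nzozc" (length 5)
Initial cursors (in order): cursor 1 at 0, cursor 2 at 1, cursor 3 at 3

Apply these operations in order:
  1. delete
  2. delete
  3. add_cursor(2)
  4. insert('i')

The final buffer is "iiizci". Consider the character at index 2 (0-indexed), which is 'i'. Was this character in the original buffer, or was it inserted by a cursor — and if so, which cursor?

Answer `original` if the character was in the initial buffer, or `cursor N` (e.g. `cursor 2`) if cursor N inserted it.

Answer: cursor 3

Derivation:
After op 1 (delete): buffer="zzc" (len 3), cursors c1@0 c2@0 c3@1, authorship ...
After op 2 (delete): buffer="zc" (len 2), cursors c1@0 c2@0 c3@0, authorship ..
After op 3 (add_cursor(2)): buffer="zc" (len 2), cursors c1@0 c2@0 c3@0 c4@2, authorship ..
After op 4 (insert('i')): buffer="iiizci" (len 6), cursors c1@3 c2@3 c3@3 c4@6, authorship 123..4
Authorship (.=original, N=cursor N): 1 2 3 . . 4
Index 2: author = 3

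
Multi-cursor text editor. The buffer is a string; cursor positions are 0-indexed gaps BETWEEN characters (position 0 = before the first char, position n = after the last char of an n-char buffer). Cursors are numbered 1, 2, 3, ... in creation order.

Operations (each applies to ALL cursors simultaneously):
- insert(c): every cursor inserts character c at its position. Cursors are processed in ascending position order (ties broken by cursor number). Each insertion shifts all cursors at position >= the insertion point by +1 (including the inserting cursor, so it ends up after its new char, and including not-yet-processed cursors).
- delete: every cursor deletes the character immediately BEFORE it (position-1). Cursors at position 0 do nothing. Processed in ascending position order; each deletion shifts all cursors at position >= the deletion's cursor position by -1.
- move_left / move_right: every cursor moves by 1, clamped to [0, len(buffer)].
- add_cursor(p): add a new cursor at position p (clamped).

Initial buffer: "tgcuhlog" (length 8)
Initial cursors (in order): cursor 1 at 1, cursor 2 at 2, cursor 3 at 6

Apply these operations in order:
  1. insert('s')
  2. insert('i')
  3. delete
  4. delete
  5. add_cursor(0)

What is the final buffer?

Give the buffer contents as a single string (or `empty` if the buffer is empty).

After op 1 (insert('s')): buffer="tsgscuhlsog" (len 11), cursors c1@2 c2@4 c3@9, authorship .1.2....3..
After op 2 (insert('i')): buffer="tsigsicuhlsiog" (len 14), cursors c1@3 c2@6 c3@12, authorship .11.22....33..
After op 3 (delete): buffer="tsgscuhlsog" (len 11), cursors c1@2 c2@4 c3@9, authorship .1.2....3..
After op 4 (delete): buffer="tgcuhlog" (len 8), cursors c1@1 c2@2 c3@6, authorship ........
After op 5 (add_cursor(0)): buffer="tgcuhlog" (len 8), cursors c4@0 c1@1 c2@2 c3@6, authorship ........

Answer: tgcuhlog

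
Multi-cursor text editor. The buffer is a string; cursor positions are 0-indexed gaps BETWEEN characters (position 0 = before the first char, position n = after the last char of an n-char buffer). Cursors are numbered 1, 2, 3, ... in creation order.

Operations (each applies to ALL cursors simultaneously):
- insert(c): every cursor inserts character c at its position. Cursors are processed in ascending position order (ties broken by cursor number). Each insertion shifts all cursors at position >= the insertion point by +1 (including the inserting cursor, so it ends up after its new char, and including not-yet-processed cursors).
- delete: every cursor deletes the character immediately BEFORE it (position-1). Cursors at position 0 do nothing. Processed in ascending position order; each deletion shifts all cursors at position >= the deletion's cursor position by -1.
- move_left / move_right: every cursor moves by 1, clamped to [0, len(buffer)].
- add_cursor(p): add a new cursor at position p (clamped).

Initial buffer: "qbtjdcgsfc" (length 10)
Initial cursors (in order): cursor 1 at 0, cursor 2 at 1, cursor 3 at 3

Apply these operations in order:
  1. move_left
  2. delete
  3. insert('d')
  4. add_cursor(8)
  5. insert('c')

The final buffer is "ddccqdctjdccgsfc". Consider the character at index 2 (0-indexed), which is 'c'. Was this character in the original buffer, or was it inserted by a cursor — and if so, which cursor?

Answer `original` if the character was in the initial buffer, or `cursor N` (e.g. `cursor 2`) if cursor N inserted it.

After op 1 (move_left): buffer="qbtjdcgsfc" (len 10), cursors c1@0 c2@0 c3@2, authorship ..........
After op 2 (delete): buffer="qtjdcgsfc" (len 9), cursors c1@0 c2@0 c3@1, authorship .........
After op 3 (insert('d')): buffer="ddqdtjdcgsfc" (len 12), cursors c1@2 c2@2 c3@4, authorship 12.3........
After op 4 (add_cursor(8)): buffer="ddqdtjdcgsfc" (len 12), cursors c1@2 c2@2 c3@4 c4@8, authorship 12.3........
After op 5 (insert('c')): buffer="ddccqdctjdccgsfc" (len 16), cursors c1@4 c2@4 c3@7 c4@12, authorship 1212.33....4....
Authorship (.=original, N=cursor N): 1 2 1 2 . 3 3 . . . . 4 . . . .
Index 2: author = 1

Answer: cursor 1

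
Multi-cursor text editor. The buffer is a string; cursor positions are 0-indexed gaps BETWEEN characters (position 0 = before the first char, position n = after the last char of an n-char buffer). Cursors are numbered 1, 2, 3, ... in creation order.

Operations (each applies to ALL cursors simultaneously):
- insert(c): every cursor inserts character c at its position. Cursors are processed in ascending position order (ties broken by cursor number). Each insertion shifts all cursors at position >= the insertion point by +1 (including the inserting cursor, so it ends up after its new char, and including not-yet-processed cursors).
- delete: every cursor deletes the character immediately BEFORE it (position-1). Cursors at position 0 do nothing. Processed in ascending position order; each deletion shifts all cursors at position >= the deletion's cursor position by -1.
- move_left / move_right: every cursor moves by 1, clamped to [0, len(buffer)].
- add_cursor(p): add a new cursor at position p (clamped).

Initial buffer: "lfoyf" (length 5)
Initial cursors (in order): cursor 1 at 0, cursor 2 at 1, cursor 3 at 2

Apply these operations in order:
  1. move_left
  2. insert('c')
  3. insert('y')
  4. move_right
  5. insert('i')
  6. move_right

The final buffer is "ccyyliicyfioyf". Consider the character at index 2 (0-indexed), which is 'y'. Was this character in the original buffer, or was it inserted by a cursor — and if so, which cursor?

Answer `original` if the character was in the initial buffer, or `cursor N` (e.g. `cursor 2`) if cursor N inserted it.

After op 1 (move_left): buffer="lfoyf" (len 5), cursors c1@0 c2@0 c3@1, authorship .....
After op 2 (insert('c')): buffer="cclcfoyf" (len 8), cursors c1@2 c2@2 c3@4, authorship 12.3....
After op 3 (insert('y')): buffer="ccyylcyfoyf" (len 11), cursors c1@4 c2@4 c3@7, authorship 1212.33....
After op 4 (move_right): buffer="ccyylcyfoyf" (len 11), cursors c1@5 c2@5 c3@8, authorship 1212.33....
After op 5 (insert('i')): buffer="ccyyliicyfioyf" (len 14), cursors c1@7 c2@7 c3@11, authorship 1212.1233.3...
After op 6 (move_right): buffer="ccyyliicyfioyf" (len 14), cursors c1@8 c2@8 c3@12, authorship 1212.1233.3...
Authorship (.=original, N=cursor N): 1 2 1 2 . 1 2 3 3 . 3 . . .
Index 2: author = 1

Answer: cursor 1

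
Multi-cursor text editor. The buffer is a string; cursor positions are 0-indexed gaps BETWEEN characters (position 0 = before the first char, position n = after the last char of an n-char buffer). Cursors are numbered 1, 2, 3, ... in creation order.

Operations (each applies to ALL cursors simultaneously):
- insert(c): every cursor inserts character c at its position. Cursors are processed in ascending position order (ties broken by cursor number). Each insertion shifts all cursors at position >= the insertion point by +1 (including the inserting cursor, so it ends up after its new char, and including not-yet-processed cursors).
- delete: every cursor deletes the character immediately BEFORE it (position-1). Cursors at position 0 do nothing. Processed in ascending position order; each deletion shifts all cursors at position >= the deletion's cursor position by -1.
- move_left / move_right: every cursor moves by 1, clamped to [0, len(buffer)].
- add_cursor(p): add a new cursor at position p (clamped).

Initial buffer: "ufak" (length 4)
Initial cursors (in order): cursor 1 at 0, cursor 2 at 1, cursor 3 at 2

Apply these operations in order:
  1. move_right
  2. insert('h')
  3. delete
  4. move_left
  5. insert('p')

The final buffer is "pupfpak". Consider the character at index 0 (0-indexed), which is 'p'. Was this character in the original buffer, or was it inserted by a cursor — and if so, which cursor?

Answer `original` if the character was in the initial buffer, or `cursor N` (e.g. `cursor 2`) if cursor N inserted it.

After op 1 (move_right): buffer="ufak" (len 4), cursors c1@1 c2@2 c3@3, authorship ....
After op 2 (insert('h')): buffer="uhfhahk" (len 7), cursors c1@2 c2@4 c3@6, authorship .1.2.3.
After op 3 (delete): buffer="ufak" (len 4), cursors c1@1 c2@2 c3@3, authorship ....
After op 4 (move_left): buffer="ufak" (len 4), cursors c1@0 c2@1 c3@2, authorship ....
After op 5 (insert('p')): buffer="pupfpak" (len 7), cursors c1@1 c2@3 c3@5, authorship 1.2.3..
Authorship (.=original, N=cursor N): 1 . 2 . 3 . .
Index 0: author = 1

Answer: cursor 1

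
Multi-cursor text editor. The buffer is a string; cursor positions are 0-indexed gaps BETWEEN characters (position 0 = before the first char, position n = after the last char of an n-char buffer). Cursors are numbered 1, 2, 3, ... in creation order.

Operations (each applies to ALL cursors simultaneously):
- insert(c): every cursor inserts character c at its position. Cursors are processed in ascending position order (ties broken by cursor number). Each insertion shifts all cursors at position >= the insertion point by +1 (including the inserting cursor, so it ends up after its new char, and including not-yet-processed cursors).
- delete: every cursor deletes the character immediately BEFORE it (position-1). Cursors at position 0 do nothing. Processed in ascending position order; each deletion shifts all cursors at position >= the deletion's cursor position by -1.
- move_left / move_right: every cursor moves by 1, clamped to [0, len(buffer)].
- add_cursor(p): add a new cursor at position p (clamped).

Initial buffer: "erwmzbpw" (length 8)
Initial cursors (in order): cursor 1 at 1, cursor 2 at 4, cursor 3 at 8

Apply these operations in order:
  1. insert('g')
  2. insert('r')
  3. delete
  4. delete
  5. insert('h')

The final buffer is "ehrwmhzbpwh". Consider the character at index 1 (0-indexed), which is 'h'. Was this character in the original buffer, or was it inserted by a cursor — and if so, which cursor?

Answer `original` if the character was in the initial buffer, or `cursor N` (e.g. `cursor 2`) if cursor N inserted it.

After op 1 (insert('g')): buffer="egrwmgzbpwg" (len 11), cursors c1@2 c2@6 c3@11, authorship .1...2....3
After op 2 (insert('r')): buffer="egrrwmgrzbpwgr" (len 14), cursors c1@3 c2@8 c3@14, authorship .11...22....33
After op 3 (delete): buffer="egrwmgzbpwg" (len 11), cursors c1@2 c2@6 c3@11, authorship .1...2....3
After op 4 (delete): buffer="erwmzbpw" (len 8), cursors c1@1 c2@4 c3@8, authorship ........
After op 5 (insert('h')): buffer="ehrwmhzbpwh" (len 11), cursors c1@2 c2@6 c3@11, authorship .1...2....3
Authorship (.=original, N=cursor N): . 1 . . . 2 . . . . 3
Index 1: author = 1

Answer: cursor 1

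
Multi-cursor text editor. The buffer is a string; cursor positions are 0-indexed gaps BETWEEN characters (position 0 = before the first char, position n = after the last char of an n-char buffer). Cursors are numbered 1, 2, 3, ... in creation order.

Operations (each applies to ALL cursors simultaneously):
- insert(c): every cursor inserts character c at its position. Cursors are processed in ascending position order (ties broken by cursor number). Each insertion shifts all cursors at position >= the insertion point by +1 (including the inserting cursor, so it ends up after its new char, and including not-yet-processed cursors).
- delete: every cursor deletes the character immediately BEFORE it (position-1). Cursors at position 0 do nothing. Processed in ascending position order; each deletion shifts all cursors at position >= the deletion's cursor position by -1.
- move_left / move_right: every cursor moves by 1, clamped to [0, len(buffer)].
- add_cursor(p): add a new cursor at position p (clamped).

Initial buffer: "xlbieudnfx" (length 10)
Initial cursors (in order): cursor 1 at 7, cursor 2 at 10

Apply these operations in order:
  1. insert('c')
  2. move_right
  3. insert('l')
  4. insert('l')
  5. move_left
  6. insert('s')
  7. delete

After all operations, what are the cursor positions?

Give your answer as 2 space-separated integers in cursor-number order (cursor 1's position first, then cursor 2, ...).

Answer: 10 15

Derivation:
After op 1 (insert('c')): buffer="xlbieudcnfxc" (len 12), cursors c1@8 c2@12, authorship .......1...2
After op 2 (move_right): buffer="xlbieudcnfxc" (len 12), cursors c1@9 c2@12, authorship .......1...2
After op 3 (insert('l')): buffer="xlbieudcnlfxcl" (len 14), cursors c1@10 c2@14, authorship .......1.1..22
After op 4 (insert('l')): buffer="xlbieudcnllfxcll" (len 16), cursors c1@11 c2@16, authorship .......1.11..222
After op 5 (move_left): buffer="xlbieudcnllfxcll" (len 16), cursors c1@10 c2@15, authorship .......1.11..222
After op 6 (insert('s')): buffer="xlbieudcnlslfxclsl" (len 18), cursors c1@11 c2@17, authorship .......1.111..2222
After op 7 (delete): buffer="xlbieudcnllfxcll" (len 16), cursors c1@10 c2@15, authorship .......1.11..222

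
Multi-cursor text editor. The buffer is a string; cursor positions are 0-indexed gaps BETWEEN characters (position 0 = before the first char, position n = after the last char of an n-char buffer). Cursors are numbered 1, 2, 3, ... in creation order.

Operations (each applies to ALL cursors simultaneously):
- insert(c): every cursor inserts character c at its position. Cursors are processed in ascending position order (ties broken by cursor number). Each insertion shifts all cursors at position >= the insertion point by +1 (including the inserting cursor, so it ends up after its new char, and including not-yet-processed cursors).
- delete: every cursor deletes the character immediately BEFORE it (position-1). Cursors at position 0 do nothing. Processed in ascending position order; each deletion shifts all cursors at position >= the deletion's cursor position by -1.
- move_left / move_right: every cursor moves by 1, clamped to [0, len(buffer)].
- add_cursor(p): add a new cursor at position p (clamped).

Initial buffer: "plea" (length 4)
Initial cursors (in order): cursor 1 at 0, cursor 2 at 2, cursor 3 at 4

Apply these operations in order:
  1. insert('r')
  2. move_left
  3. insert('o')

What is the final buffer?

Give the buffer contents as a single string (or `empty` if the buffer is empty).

After op 1 (insert('r')): buffer="rplrear" (len 7), cursors c1@1 c2@4 c3@7, authorship 1..2..3
After op 2 (move_left): buffer="rplrear" (len 7), cursors c1@0 c2@3 c3@6, authorship 1..2..3
After op 3 (insert('o')): buffer="orploreaor" (len 10), cursors c1@1 c2@5 c3@9, authorship 11..22..33

Answer: orploreaor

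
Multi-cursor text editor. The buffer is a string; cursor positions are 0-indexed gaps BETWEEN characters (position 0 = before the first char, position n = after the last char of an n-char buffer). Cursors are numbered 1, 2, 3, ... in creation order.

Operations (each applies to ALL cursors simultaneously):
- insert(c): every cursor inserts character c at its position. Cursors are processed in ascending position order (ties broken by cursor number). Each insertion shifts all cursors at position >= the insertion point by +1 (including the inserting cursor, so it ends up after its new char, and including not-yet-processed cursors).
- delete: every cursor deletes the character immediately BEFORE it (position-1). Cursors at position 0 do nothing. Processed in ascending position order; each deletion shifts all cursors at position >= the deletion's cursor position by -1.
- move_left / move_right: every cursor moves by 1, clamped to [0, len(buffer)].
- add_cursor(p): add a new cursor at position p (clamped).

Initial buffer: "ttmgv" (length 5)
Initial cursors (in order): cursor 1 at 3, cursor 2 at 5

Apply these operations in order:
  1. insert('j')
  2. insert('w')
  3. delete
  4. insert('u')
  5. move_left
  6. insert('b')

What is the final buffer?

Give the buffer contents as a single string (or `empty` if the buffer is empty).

Answer: ttmjbugvjbu

Derivation:
After op 1 (insert('j')): buffer="ttmjgvj" (len 7), cursors c1@4 c2@7, authorship ...1..2
After op 2 (insert('w')): buffer="ttmjwgvjw" (len 9), cursors c1@5 c2@9, authorship ...11..22
After op 3 (delete): buffer="ttmjgvj" (len 7), cursors c1@4 c2@7, authorship ...1..2
After op 4 (insert('u')): buffer="ttmjugvju" (len 9), cursors c1@5 c2@9, authorship ...11..22
After op 5 (move_left): buffer="ttmjugvju" (len 9), cursors c1@4 c2@8, authorship ...11..22
After op 6 (insert('b')): buffer="ttmjbugvjbu" (len 11), cursors c1@5 c2@10, authorship ...111..222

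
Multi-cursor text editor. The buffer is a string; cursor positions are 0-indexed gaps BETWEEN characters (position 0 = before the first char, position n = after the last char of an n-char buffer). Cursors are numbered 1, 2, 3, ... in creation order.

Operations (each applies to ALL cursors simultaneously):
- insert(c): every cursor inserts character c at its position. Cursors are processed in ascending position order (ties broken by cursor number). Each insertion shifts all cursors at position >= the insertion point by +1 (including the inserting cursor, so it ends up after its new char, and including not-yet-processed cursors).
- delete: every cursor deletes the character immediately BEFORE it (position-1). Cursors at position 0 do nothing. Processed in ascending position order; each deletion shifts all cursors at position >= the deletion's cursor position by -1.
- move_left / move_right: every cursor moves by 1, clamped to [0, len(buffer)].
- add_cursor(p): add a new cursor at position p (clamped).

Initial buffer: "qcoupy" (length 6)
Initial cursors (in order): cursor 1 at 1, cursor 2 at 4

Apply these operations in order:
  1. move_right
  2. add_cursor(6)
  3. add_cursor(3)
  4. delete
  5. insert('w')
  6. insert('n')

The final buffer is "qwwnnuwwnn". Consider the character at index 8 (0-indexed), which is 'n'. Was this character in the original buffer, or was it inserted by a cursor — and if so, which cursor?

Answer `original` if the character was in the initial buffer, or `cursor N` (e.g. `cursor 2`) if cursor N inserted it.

Answer: cursor 2

Derivation:
After op 1 (move_right): buffer="qcoupy" (len 6), cursors c1@2 c2@5, authorship ......
After op 2 (add_cursor(6)): buffer="qcoupy" (len 6), cursors c1@2 c2@5 c3@6, authorship ......
After op 3 (add_cursor(3)): buffer="qcoupy" (len 6), cursors c1@2 c4@3 c2@5 c3@6, authorship ......
After op 4 (delete): buffer="qu" (len 2), cursors c1@1 c4@1 c2@2 c3@2, authorship ..
After op 5 (insert('w')): buffer="qwwuww" (len 6), cursors c1@3 c4@3 c2@6 c3@6, authorship .14.23
After op 6 (insert('n')): buffer="qwwnnuwwnn" (len 10), cursors c1@5 c4@5 c2@10 c3@10, authorship .1414.2323
Authorship (.=original, N=cursor N): . 1 4 1 4 . 2 3 2 3
Index 8: author = 2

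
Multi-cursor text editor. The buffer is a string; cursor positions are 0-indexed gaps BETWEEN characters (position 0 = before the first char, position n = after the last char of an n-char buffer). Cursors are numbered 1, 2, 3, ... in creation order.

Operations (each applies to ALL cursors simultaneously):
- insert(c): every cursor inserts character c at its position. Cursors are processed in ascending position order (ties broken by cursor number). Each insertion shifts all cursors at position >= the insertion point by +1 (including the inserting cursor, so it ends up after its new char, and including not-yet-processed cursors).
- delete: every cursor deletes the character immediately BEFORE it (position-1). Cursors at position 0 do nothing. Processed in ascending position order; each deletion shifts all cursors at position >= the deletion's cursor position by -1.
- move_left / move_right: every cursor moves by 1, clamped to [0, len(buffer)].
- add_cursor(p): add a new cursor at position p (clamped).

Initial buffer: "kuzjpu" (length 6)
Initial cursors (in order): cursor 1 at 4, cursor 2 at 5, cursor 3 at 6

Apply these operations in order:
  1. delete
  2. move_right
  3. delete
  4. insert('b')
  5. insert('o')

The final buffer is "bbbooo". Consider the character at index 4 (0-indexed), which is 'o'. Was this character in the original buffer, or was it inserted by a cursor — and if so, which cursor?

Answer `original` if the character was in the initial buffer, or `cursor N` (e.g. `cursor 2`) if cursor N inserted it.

After op 1 (delete): buffer="kuz" (len 3), cursors c1@3 c2@3 c3@3, authorship ...
After op 2 (move_right): buffer="kuz" (len 3), cursors c1@3 c2@3 c3@3, authorship ...
After op 3 (delete): buffer="" (len 0), cursors c1@0 c2@0 c3@0, authorship 
After op 4 (insert('b')): buffer="bbb" (len 3), cursors c1@3 c2@3 c3@3, authorship 123
After op 5 (insert('o')): buffer="bbbooo" (len 6), cursors c1@6 c2@6 c3@6, authorship 123123
Authorship (.=original, N=cursor N): 1 2 3 1 2 3
Index 4: author = 2

Answer: cursor 2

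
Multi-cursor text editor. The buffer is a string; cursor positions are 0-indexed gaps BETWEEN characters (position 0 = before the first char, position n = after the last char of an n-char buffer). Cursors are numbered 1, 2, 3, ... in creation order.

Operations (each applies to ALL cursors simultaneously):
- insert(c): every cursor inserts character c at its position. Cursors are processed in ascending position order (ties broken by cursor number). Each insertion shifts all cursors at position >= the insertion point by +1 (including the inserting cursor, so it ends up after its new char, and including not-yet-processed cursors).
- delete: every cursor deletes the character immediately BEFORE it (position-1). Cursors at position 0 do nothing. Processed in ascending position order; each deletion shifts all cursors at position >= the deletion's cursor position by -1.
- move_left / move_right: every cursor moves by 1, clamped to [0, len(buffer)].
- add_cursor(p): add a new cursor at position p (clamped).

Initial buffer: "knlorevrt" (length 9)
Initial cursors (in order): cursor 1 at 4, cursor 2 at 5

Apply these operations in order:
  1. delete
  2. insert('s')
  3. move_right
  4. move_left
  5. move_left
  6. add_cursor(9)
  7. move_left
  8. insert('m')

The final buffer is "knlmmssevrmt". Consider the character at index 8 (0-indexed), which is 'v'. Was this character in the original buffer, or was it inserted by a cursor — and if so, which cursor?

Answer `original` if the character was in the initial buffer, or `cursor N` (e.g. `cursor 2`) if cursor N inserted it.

After op 1 (delete): buffer="knlevrt" (len 7), cursors c1@3 c2@3, authorship .......
After op 2 (insert('s')): buffer="knlssevrt" (len 9), cursors c1@5 c2@5, authorship ...12....
After op 3 (move_right): buffer="knlssevrt" (len 9), cursors c1@6 c2@6, authorship ...12....
After op 4 (move_left): buffer="knlssevrt" (len 9), cursors c1@5 c2@5, authorship ...12....
After op 5 (move_left): buffer="knlssevrt" (len 9), cursors c1@4 c2@4, authorship ...12....
After op 6 (add_cursor(9)): buffer="knlssevrt" (len 9), cursors c1@4 c2@4 c3@9, authorship ...12....
After op 7 (move_left): buffer="knlssevrt" (len 9), cursors c1@3 c2@3 c3@8, authorship ...12....
After op 8 (insert('m')): buffer="knlmmssevrmt" (len 12), cursors c1@5 c2@5 c3@11, authorship ...1212...3.
Authorship (.=original, N=cursor N): . . . 1 2 1 2 . . . 3 .
Index 8: author = original

Answer: original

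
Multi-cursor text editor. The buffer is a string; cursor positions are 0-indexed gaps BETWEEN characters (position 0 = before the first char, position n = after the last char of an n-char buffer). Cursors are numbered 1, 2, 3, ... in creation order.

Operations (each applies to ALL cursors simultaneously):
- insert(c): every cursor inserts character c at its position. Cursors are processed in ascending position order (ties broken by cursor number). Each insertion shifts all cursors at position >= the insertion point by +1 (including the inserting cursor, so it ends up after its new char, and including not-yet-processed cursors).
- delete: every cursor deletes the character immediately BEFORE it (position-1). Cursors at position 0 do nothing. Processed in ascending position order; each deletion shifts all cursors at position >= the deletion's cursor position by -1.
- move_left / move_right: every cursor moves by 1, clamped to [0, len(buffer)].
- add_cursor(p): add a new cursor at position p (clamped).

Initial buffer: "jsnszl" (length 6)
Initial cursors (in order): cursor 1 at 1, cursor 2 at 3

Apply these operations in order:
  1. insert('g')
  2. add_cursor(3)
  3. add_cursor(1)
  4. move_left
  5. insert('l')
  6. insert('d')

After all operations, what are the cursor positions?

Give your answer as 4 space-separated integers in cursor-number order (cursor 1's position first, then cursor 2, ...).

Answer: 5 12 8 2

Derivation:
After op 1 (insert('g')): buffer="jgsngszl" (len 8), cursors c1@2 c2@5, authorship .1..2...
After op 2 (add_cursor(3)): buffer="jgsngszl" (len 8), cursors c1@2 c3@3 c2@5, authorship .1..2...
After op 3 (add_cursor(1)): buffer="jgsngszl" (len 8), cursors c4@1 c1@2 c3@3 c2@5, authorship .1..2...
After op 4 (move_left): buffer="jgsngszl" (len 8), cursors c4@0 c1@1 c3@2 c2@4, authorship .1..2...
After op 5 (insert('l')): buffer="ljlglsnlgszl" (len 12), cursors c4@1 c1@3 c3@5 c2@8, authorship 4.113..22...
After op 6 (insert('d')): buffer="ldjldgldsnldgszl" (len 16), cursors c4@2 c1@5 c3@8 c2@12, authorship 44.11133..222...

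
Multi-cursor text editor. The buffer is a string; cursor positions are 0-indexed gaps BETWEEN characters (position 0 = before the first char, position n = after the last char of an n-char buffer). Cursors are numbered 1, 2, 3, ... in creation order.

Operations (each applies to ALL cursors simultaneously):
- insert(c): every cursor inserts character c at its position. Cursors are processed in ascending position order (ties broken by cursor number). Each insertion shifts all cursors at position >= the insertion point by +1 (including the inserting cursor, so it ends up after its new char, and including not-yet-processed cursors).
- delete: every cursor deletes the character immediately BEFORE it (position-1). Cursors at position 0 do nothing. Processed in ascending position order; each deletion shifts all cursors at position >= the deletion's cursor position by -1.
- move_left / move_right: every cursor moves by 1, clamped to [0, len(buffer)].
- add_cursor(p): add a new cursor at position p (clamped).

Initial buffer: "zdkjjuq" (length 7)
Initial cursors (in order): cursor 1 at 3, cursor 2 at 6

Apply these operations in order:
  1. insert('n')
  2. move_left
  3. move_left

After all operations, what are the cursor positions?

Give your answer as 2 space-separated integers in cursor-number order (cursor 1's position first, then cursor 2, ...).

Answer: 2 6

Derivation:
After op 1 (insert('n')): buffer="zdknjjunq" (len 9), cursors c1@4 c2@8, authorship ...1...2.
After op 2 (move_left): buffer="zdknjjunq" (len 9), cursors c1@3 c2@7, authorship ...1...2.
After op 3 (move_left): buffer="zdknjjunq" (len 9), cursors c1@2 c2@6, authorship ...1...2.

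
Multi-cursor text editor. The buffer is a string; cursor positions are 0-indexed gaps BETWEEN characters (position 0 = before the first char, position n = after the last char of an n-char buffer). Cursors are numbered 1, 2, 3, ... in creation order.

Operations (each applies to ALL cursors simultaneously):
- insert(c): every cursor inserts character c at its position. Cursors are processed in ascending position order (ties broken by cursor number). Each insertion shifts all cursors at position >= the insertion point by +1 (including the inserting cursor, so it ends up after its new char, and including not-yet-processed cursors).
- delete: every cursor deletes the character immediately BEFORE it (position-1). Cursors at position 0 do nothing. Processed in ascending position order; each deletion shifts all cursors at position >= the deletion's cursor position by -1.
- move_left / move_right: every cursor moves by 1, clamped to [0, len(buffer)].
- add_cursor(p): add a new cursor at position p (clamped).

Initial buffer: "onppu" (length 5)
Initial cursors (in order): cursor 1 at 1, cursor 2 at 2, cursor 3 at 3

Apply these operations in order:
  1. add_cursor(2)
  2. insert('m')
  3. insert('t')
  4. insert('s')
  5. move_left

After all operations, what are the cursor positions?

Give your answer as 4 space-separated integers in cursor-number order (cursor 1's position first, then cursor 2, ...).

Answer: 3 10 14 10

Derivation:
After op 1 (add_cursor(2)): buffer="onppu" (len 5), cursors c1@1 c2@2 c4@2 c3@3, authorship .....
After op 2 (insert('m')): buffer="omnmmpmpu" (len 9), cursors c1@2 c2@5 c4@5 c3@7, authorship .1.24.3..
After op 3 (insert('t')): buffer="omtnmmttpmtpu" (len 13), cursors c1@3 c2@8 c4@8 c3@11, authorship .11.2424.33..
After op 4 (insert('s')): buffer="omtsnmmttsspmtspu" (len 17), cursors c1@4 c2@11 c4@11 c3@15, authorship .111.242424.333..
After op 5 (move_left): buffer="omtsnmmttsspmtspu" (len 17), cursors c1@3 c2@10 c4@10 c3@14, authorship .111.242424.333..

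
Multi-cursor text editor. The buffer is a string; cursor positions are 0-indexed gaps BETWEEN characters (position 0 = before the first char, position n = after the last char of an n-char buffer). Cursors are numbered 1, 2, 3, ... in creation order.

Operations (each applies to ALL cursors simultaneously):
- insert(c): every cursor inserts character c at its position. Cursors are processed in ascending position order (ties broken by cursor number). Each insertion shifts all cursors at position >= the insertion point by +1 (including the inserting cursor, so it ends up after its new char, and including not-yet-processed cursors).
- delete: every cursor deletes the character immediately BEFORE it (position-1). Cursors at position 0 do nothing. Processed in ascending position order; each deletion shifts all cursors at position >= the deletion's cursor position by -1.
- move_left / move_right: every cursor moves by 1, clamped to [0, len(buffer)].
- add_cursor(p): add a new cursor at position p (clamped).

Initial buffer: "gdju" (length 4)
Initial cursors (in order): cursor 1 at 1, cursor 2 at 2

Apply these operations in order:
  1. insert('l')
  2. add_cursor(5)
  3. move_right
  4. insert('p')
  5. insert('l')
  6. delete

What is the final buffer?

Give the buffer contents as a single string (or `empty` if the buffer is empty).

After op 1 (insert('l')): buffer="gldlju" (len 6), cursors c1@2 c2@4, authorship .1.2..
After op 2 (add_cursor(5)): buffer="gldlju" (len 6), cursors c1@2 c2@4 c3@5, authorship .1.2..
After op 3 (move_right): buffer="gldlju" (len 6), cursors c1@3 c2@5 c3@6, authorship .1.2..
After op 4 (insert('p')): buffer="gldpljpup" (len 9), cursors c1@4 c2@7 c3@9, authorship .1.12.2.3
After op 5 (insert('l')): buffer="gldplljplupl" (len 12), cursors c1@5 c2@9 c3@12, authorship .1.112.22.33
After op 6 (delete): buffer="gldpljpup" (len 9), cursors c1@4 c2@7 c3@9, authorship .1.12.2.3

Answer: gldpljpup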